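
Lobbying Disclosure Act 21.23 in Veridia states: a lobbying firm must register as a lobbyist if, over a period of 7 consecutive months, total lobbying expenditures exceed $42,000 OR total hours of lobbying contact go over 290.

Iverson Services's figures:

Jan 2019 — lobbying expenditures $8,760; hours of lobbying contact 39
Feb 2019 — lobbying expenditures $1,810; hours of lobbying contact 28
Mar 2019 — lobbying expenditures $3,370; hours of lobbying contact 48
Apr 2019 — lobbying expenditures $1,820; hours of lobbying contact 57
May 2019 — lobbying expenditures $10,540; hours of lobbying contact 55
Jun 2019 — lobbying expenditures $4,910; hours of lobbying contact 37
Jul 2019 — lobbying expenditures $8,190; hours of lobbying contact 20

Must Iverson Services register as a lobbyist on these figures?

Total lobbying expenditures: $8,760 + $1,810 + $3,370 + $1,820 + $10,540 + $4,910 + $8,190 = $39,400 (≤ $42,000).
Total hours of lobbying contact: 39 + 28 + 48 + 57 + 55 + 37 + 20 = 284 (≤ 290).
The test is 'or': neither threshold is exceeded.

No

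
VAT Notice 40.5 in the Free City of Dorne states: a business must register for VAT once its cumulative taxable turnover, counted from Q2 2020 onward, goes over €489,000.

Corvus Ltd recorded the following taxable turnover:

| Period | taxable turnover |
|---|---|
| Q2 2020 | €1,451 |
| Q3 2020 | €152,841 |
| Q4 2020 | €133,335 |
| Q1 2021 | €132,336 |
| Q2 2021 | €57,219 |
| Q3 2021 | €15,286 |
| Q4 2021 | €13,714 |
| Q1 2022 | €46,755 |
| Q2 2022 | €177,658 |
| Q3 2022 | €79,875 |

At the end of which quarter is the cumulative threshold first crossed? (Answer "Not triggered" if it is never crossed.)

Q3 2021

Through Q2 2020: €1,451
Through Q3 2020: €154,292
Through Q4 2020: €287,627
Through Q1 2021: €419,963
Through Q2 2021: €477,182
Through Q3 2021: €492,468 ← exceeds threshold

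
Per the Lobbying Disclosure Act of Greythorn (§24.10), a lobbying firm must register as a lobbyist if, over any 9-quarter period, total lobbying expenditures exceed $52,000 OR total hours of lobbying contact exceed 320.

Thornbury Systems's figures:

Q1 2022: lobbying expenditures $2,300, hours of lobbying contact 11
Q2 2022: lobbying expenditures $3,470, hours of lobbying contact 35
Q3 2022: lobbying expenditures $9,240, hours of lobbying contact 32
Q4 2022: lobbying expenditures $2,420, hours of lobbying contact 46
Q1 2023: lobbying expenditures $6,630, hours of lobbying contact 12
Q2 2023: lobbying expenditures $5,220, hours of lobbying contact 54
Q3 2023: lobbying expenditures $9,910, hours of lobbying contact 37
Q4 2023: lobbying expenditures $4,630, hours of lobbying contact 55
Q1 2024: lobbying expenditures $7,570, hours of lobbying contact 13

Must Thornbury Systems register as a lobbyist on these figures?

Total lobbying expenditures: $2,300 + $3,470 + $9,240 + $2,420 + $6,630 + $5,220 + $9,910 + $4,630 + $7,570 = $51,390 (≤ $52,000).
Total hours of lobbying contact: 11 + 35 + 32 + 46 + 12 + 54 + 37 + 55 + 13 = 295 (≤ 320).
The test is 'or': neither threshold is exceeded.

No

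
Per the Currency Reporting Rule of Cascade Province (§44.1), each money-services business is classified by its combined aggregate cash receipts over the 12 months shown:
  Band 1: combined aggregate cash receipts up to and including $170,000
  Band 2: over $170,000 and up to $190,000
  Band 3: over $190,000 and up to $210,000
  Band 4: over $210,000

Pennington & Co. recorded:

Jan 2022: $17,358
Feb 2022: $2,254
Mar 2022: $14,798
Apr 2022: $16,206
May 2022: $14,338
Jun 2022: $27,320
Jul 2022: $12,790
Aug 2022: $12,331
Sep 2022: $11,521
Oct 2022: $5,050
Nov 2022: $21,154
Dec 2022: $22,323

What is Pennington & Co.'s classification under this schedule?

Combined aggregate cash receipts: $17,358 + $2,254 + $14,798 + $16,206 + $14,338 + $27,320 + $12,790 + $12,331 + $11,521 + $5,050 + $21,154 + $22,323 = $177,443.
$170,000 < $177,443 ≤ $190,000, so Band 2 applies.

Band 2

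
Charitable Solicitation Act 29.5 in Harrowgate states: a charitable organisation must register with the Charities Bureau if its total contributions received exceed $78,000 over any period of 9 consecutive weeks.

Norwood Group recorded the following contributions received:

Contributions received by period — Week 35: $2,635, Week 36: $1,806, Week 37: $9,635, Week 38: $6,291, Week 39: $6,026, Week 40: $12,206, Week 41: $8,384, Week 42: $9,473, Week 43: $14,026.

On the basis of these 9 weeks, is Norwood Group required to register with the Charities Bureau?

No

Total contributions received: $2,635 + $1,806 + $9,635 + $6,291 + $6,026 + $12,206 + $8,384 + $9,473 + $14,026 = $70,482.
$70,482 ≤ $78,000, so the threshold is not exceeded.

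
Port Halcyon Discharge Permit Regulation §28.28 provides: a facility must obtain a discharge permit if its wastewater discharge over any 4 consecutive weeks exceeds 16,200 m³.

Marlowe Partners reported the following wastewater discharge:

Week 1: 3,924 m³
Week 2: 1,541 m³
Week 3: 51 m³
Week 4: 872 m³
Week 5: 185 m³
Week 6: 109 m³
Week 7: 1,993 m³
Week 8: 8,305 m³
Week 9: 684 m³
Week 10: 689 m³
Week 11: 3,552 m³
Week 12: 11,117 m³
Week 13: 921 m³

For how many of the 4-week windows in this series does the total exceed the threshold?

Week 1–Week 4: 3,924 m³ + 1,541 m³ + 51 m³ + 872 m³ = 6,388 m³ (under)
Week 2–Week 5: 1,541 m³ + 51 m³ + 872 m³ + 185 m³ = 2,649 m³ (under)
Week 3–Week 6: 51 m³ + 872 m³ + 185 m³ + 109 m³ = 1,217 m³ (under)
Week 4–Week 7: 872 m³ + 185 m³ + 109 m³ + 1,993 m³ = 3,159 m³ (under)
Week 5–Week 8: 185 m³ + 109 m³ + 1,993 m³ + 8,305 m³ = 10,592 m³ (under)
Week 6–Week 9: 109 m³ + 1,993 m³ + 8,305 m³ + 684 m³ = 11,091 m³ (under)
Week 7–Week 10: 1,993 m³ + 8,305 m³ + 684 m³ + 689 m³ = 11,671 m³ (under)
Week 8–Week 11: 8,305 m³ + 684 m³ + 689 m³ + 3,552 m³ = 13,230 m³ (under)
Week 9–Week 12: 684 m³ + 689 m³ + 3,552 m³ + 11,117 m³ = 16,042 m³ (under)
Week 10–Week 13: 689 m³ + 3,552 m³ + 11,117 m³ + 921 m³ = 16,279 m³ (over)
1 window exceeds the threshold.

1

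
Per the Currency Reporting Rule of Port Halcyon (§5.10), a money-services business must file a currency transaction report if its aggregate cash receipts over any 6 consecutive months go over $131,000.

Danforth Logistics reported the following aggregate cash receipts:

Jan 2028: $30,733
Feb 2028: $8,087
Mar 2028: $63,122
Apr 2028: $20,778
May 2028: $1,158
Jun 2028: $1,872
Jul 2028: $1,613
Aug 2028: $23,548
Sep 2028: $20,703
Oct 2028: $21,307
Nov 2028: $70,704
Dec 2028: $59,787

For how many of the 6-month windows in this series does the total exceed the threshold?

Jan 2028–Jun 2028: $30,733 + $8,087 + $63,122 + $20,778 + $1,158 + $1,872 = $125,750 (under)
Feb 2028–Jul 2028: $8,087 + $63,122 + $20,778 + $1,158 + $1,872 + $1,613 = $96,630 (under)
Mar 2028–Aug 2028: $63,122 + $20,778 + $1,158 + $1,872 + $1,613 + $23,548 = $112,091 (under)
Apr 2028–Sep 2028: $20,778 + $1,158 + $1,872 + $1,613 + $23,548 + $20,703 = $69,672 (under)
May 2028–Oct 2028: $1,158 + $1,872 + $1,613 + $23,548 + $20,703 + $21,307 = $70,201 (under)
Jun 2028–Nov 2028: $1,872 + $1,613 + $23,548 + $20,703 + $21,307 + $70,704 = $139,747 (over)
Jul 2028–Dec 2028: $1,613 + $23,548 + $20,703 + $21,307 + $70,704 + $59,787 = $197,662 (over)
2 windows exceed the threshold.

2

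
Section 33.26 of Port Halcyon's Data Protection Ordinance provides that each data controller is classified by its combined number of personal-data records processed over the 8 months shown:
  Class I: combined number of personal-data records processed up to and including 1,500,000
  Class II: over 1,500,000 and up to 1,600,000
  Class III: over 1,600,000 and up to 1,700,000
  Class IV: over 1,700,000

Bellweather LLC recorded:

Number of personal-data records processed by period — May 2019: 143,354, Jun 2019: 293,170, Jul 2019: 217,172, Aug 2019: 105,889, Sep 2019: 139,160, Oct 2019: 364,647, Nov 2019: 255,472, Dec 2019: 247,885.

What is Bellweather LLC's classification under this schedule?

Combined number of personal-data records processed: 143,354 + 293,170 + 217,172 + 105,889 + 139,160 + 364,647 + 255,472 + 247,885 = 1,766,749.
1,766,749 > 1,700,000, so Class IV applies.

Class IV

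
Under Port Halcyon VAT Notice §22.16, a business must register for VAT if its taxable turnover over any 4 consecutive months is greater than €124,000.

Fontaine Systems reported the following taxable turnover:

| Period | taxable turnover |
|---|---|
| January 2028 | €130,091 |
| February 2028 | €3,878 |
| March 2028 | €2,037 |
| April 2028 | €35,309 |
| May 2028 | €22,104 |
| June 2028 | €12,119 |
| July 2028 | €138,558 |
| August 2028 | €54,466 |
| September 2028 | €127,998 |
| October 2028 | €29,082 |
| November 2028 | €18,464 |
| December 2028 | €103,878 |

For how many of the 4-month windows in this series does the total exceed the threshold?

7

January 2028–April 2028: €130,091 + €3,878 + €2,037 + €35,309 = €171,315 (over)
February 2028–May 2028: €3,878 + €2,037 + €35,309 + €22,104 = €63,328 (under)
March 2028–June 2028: €2,037 + €35,309 + €22,104 + €12,119 = €71,569 (under)
April 2028–July 2028: €35,309 + €22,104 + €12,119 + €138,558 = €208,090 (over)
May 2028–August 2028: €22,104 + €12,119 + €138,558 + €54,466 = €227,247 (over)
June 2028–September 2028: €12,119 + €138,558 + €54,466 + €127,998 = €333,141 (over)
July 2028–October 2028: €138,558 + €54,466 + €127,998 + €29,082 = €350,104 (over)
August 2028–November 2028: €54,466 + €127,998 + €29,082 + €18,464 = €230,010 (over)
September 2028–December 2028: €127,998 + €29,082 + €18,464 + €103,878 = €279,422 (over)
7 windows exceed the threshold.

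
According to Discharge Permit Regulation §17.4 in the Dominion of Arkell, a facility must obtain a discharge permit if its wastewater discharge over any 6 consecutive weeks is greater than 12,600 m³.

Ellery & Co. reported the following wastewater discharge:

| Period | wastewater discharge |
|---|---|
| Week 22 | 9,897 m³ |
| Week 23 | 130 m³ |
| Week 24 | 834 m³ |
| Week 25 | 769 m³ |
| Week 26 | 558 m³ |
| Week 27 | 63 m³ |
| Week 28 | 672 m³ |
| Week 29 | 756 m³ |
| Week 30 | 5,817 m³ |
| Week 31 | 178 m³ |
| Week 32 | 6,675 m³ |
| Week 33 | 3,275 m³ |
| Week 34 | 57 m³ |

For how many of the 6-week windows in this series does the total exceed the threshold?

Week 22–Week 27: 9,897 m³ + 130 m³ + 834 m³ + 769 m³ + 558 m³ + 63 m³ = 12,251 m³ (under)
Week 23–Week 28: 130 m³ + 834 m³ + 769 m³ + 558 m³ + 63 m³ + 672 m³ = 3,026 m³ (under)
Week 24–Week 29: 834 m³ + 769 m³ + 558 m³ + 63 m³ + 672 m³ + 756 m³ = 3,652 m³ (under)
Week 25–Week 30: 769 m³ + 558 m³ + 63 m³ + 672 m³ + 756 m³ + 5,817 m³ = 8,635 m³ (under)
Week 26–Week 31: 558 m³ + 63 m³ + 672 m³ + 756 m³ + 5,817 m³ + 178 m³ = 8,044 m³ (under)
Week 27–Week 32: 63 m³ + 672 m³ + 756 m³ + 5,817 m³ + 178 m³ + 6,675 m³ = 14,161 m³ (over)
Week 28–Week 33: 672 m³ + 756 m³ + 5,817 m³ + 178 m³ + 6,675 m³ + 3,275 m³ = 17,373 m³ (over)
Week 29–Week 34: 756 m³ + 5,817 m³ + 178 m³ + 6,675 m³ + 3,275 m³ + 57 m³ = 16,758 m³ (over)
3 windows exceed the threshold.

3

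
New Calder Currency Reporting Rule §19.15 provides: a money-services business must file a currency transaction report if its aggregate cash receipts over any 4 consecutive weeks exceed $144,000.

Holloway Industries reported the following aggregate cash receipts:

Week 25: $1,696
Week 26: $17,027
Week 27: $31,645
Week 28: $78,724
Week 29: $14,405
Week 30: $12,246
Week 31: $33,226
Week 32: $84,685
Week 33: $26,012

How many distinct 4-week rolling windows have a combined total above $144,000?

2

Week 25–Week 28: $1,696 + $17,027 + $31,645 + $78,724 = $129,092 (under)
Week 26–Week 29: $17,027 + $31,645 + $78,724 + $14,405 = $141,801 (under)
Week 27–Week 30: $31,645 + $78,724 + $14,405 + $12,246 = $137,020 (under)
Week 28–Week 31: $78,724 + $14,405 + $12,246 + $33,226 = $138,601 (under)
Week 29–Week 32: $14,405 + $12,246 + $33,226 + $84,685 = $144,562 (over)
Week 30–Week 33: $12,246 + $33,226 + $84,685 + $26,012 = $156,169 (over)
2 windows exceed the threshold.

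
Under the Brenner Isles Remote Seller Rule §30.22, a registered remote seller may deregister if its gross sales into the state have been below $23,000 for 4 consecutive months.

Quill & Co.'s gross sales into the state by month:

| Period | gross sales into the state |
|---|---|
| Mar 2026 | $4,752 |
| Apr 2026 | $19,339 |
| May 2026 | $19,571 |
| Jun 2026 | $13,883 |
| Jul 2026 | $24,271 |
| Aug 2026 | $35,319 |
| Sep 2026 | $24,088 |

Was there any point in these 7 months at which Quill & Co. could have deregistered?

Yes

Months below $23,000: Mar 2026, Apr 2026, May 2026, Jun 2026.
Longest run of consecutive months below the threshold: 4.
4 ≥ 4, so Quill & Co. became eligible.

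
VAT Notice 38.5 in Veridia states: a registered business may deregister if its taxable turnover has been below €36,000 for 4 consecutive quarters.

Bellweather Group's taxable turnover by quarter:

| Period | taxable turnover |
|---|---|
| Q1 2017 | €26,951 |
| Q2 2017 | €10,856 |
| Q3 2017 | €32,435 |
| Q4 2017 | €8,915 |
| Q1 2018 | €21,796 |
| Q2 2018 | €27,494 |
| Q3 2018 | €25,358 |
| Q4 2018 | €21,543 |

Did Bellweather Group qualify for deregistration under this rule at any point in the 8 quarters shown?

Yes

Quarters below €36,000: Q1 2017, Q2 2017, Q3 2017, Q4 2017, Q1 2018, Q2 2018, Q3 2018, Q4 2018.
Longest run of consecutive quarters below the threshold: 8.
8 ≥ 4, so Bellweather Group became eligible.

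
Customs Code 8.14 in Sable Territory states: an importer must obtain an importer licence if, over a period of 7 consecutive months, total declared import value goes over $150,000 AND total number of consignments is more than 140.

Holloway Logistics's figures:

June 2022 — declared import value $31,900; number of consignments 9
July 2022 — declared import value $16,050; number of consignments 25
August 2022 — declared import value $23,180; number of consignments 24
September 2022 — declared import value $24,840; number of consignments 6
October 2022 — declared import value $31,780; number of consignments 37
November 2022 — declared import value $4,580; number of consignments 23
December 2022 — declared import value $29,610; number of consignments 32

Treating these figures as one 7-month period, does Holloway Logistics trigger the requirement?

Yes

Total declared import value: $31,900 + $16,050 + $23,180 + $24,840 + $31,780 + $4,580 + $29,610 = $161,940 (> $150,000).
Total number of consignments: 9 + 25 + 24 + 6 + 37 + 23 + 32 = 156 (> 140).
The test is 'and': both thresholds are exceeded.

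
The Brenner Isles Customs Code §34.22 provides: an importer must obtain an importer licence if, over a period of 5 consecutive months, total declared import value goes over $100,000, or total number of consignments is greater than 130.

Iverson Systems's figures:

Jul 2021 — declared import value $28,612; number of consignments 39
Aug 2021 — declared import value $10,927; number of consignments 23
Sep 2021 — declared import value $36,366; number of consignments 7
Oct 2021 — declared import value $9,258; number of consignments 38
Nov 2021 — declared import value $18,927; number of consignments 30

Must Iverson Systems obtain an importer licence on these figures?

Total declared import value: $28,612 + $10,927 + $36,366 + $9,258 + $18,927 = $104,090 (> $100,000).
Total number of consignments: 39 + 23 + 7 + 38 + 30 = 137 (> 130).
The test is 'or': at least one threshold is exceeded.

Yes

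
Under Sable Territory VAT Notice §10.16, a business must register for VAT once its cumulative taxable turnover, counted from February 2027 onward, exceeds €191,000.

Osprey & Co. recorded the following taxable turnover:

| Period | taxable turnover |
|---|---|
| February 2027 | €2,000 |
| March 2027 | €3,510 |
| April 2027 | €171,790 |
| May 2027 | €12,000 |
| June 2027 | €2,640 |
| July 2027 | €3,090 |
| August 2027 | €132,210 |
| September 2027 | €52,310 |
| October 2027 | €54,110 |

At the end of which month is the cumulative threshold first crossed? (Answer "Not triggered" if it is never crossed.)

June 2027

Through February 2027: €2,000
Through March 2027: €5,510
Through April 2027: €177,300
Through May 2027: €189,300
Through June 2027: €191,940 ← exceeds threshold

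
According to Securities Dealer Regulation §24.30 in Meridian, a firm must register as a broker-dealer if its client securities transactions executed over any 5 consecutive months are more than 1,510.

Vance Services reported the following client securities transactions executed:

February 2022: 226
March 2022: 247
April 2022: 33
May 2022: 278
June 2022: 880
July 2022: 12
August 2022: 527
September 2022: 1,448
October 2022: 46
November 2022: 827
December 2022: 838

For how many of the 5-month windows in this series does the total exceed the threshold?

6

February 2022–June 2022: 226 + 247 + 33 + 278 + 880 = 1,664 (over)
March 2022–July 2022: 247 + 33 + 278 + 880 + 12 = 1,450 (under)
April 2022–August 2022: 33 + 278 + 880 + 12 + 527 = 1,730 (over)
May 2022–September 2022: 278 + 880 + 12 + 527 + 1,448 = 3,145 (over)
June 2022–October 2022: 880 + 12 + 527 + 1,448 + 46 = 2,913 (over)
July 2022–November 2022: 12 + 527 + 1,448 + 46 + 827 = 2,860 (over)
August 2022–December 2022: 527 + 1,448 + 46 + 827 + 838 = 3,686 (over)
6 windows exceed the threshold.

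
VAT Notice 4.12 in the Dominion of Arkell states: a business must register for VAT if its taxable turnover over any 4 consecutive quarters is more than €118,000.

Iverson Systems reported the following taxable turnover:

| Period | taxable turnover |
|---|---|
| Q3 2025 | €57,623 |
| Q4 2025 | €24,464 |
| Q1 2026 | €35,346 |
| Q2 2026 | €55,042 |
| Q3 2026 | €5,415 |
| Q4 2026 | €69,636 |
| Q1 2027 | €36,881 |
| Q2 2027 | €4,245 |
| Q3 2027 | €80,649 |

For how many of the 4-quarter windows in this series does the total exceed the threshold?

Q3 2025–Q2 2026: €57,623 + €24,464 + €35,346 + €55,042 = €172,475 (over)
Q4 2025–Q3 2026: €24,464 + €35,346 + €55,042 + €5,415 = €120,267 (over)
Q1 2026–Q4 2026: €35,346 + €55,042 + €5,415 + €69,636 = €165,439 (over)
Q2 2026–Q1 2027: €55,042 + €5,415 + €69,636 + €36,881 = €166,974 (over)
Q3 2026–Q2 2027: €5,415 + €69,636 + €36,881 + €4,245 = €116,177 (under)
Q4 2026–Q3 2027: €69,636 + €36,881 + €4,245 + €80,649 = €191,411 (over)
5 windows exceed the threshold.

5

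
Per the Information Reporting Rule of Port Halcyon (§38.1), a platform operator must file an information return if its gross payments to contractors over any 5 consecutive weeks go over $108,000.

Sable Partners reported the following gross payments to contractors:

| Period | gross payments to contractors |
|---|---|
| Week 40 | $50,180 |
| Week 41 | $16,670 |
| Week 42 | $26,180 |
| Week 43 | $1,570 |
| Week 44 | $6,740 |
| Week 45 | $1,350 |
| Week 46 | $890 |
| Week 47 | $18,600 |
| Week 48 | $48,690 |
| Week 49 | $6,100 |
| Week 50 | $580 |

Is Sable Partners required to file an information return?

No

Week 40–Week 44: $50,180 + $16,670 + $26,180 + $1,570 + $6,740 = $101,340 (under)
Week 41–Week 45: $16,670 + $26,180 + $1,570 + $6,740 + $1,350 = $52,510 (under)
Week 42–Week 46: $26,180 + $1,570 + $6,740 + $1,350 + $890 = $36,730 (under)
Week 43–Week 47: $1,570 + $6,740 + $1,350 + $890 + $18,600 = $29,150 (under)
Week 44–Week 48: $6,740 + $1,350 + $890 + $18,600 + $48,690 = $76,270 (under)
Week 45–Week 49: $1,350 + $890 + $18,600 + $48,690 + $6,100 = $75,630 (under)
Week 46–Week 50: $890 + $18,600 + $48,690 + $6,100 + $580 = $74,860 (under)
No window exceeds $108,000.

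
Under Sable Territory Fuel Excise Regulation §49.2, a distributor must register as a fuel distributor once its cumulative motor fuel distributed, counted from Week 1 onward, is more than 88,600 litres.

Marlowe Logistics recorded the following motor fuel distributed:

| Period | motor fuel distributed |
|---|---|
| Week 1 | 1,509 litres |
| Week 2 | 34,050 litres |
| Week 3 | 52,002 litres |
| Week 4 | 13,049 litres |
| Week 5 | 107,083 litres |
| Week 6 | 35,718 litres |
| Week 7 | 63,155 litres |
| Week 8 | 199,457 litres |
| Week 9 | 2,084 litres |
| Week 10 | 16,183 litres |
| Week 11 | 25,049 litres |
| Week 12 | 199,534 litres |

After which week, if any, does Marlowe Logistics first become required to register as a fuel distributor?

Through Week 1: 1,509 litres
Through Week 2: 35,559 litres
Through Week 3: 87,561 litres
Through Week 4: 100,610 litres ← exceeds threshold

Week 4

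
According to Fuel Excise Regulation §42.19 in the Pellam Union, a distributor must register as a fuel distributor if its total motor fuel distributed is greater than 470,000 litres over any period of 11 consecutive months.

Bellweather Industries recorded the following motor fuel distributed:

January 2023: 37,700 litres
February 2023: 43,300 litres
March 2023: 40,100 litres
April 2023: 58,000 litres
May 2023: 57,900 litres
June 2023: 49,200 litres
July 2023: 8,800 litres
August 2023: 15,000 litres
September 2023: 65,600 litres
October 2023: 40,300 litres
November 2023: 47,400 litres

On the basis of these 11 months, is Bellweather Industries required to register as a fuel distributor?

Total motor fuel distributed: 37,700 litres + 43,300 litres + 40,100 litres + 58,000 litres + 57,900 litres + 49,200 litres + 8,800 litres + 15,000 litres + 65,600 litres + 40,300 litres + 47,400 litres = 463,300 litres.
463,300 litres ≤ 470,000 litres, so the threshold is not exceeded.

No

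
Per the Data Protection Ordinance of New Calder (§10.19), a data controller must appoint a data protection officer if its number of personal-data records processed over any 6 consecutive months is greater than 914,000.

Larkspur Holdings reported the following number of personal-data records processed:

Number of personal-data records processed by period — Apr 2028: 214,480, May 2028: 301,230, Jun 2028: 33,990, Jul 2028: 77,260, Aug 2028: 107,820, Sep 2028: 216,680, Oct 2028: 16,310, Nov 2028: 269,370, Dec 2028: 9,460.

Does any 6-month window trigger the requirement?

Yes

Apr 2028–Sep 2028: 214,480 + 301,230 + 33,990 + 77,260 + 107,820 + 216,680 = 951,460 (over)
May 2028–Oct 2028: 301,230 + 33,990 + 77,260 + 107,820 + 216,680 + 16,310 = 753,290 (under)
Jun 2028–Nov 2028: 33,990 + 77,260 + 107,820 + 216,680 + 16,310 + 269,370 = 721,430 (under)
Jul 2028–Dec 2028: 77,260 + 107,820 + 216,680 + 16,310 + 269,370 + 9,460 = 696,900 (under)
At least one window exceeds 914,000.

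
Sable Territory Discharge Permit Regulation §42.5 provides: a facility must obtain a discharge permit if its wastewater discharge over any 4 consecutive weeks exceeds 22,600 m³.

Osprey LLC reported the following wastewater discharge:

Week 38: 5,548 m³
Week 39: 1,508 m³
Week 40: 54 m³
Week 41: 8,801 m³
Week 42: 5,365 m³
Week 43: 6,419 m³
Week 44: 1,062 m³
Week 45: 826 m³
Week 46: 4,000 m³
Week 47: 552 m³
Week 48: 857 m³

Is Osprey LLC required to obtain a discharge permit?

No

Week 38–Week 41: 5,548 m³ + 1,508 m³ + 54 m³ + 8,801 m³ = 15,911 m³ (under)
Week 39–Week 42: 1,508 m³ + 54 m³ + 8,801 m³ + 5,365 m³ = 15,728 m³ (under)
Week 40–Week 43: 54 m³ + 8,801 m³ + 5,365 m³ + 6,419 m³ = 20,639 m³ (under)
Week 41–Week 44: 8,801 m³ + 5,365 m³ + 6,419 m³ + 1,062 m³ = 21,647 m³ (under)
Week 42–Week 45: 5,365 m³ + 6,419 m³ + 1,062 m³ + 826 m³ = 13,672 m³ (under)
Week 43–Week 46: 6,419 m³ + 1,062 m³ + 826 m³ + 4,000 m³ = 12,307 m³ (under)
Week 44–Week 47: 1,062 m³ + 826 m³ + 4,000 m³ + 552 m³ = 6,440 m³ (under)
Week 45–Week 48: 826 m³ + 4,000 m³ + 552 m³ + 857 m³ = 6,235 m³ (under)
No window exceeds 22,600 m³.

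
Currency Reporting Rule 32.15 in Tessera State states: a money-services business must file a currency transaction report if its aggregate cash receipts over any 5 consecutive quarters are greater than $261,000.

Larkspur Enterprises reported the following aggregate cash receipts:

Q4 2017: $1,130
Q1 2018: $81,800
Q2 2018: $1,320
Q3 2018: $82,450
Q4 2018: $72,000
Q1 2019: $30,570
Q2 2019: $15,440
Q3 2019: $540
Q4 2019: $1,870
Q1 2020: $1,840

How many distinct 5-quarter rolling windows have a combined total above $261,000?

Q4 2017–Q4 2018: $1,130 + $81,800 + $1,320 + $82,450 + $72,000 = $238,700 (under)
Q1 2018–Q1 2019: $81,800 + $1,320 + $82,450 + $72,000 + $30,570 = $268,140 (over)
Q2 2018–Q2 2019: $1,320 + $82,450 + $72,000 + $30,570 + $15,440 = $201,780 (under)
Q3 2018–Q3 2019: $82,450 + $72,000 + $30,570 + $15,440 + $540 = $201,000 (under)
Q4 2018–Q4 2019: $72,000 + $30,570 + $15,440 + $540 + $1,870 = $120,420 (under)
Q1 2019–Q1 2020: $30,570 + $15,440 + $540 + $1,870 + $1,840 = $50,260 (under)
1 window exceeds the threshold.

1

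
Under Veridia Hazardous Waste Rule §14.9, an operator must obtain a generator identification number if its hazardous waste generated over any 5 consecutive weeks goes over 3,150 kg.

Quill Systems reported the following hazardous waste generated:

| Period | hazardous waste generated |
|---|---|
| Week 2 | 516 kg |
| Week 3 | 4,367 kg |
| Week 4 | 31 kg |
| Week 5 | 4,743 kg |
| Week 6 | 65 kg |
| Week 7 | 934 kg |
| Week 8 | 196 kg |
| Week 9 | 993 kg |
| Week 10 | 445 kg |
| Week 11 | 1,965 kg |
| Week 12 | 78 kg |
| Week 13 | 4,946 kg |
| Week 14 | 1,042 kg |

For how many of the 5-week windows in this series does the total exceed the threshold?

8

Week 2–Week 6: 516 kg + 4,367 kg + 31 kg + 4,743 kg + 65 kg = 9,722 kg (over)
Week 3–Week 7: 4,367 kg + 31 kg + 4,743 kg + 65 kg + 934 kg = 10,140 kg (over)
Week 4–Week 8: 31 kg + 4,743 kg + 65 kg + 934 kg + 196 kg = 5,969 kg (over)
Week 5–Week 9: 4,743 kg + 65 kg + 934 kg + 196 kg + 993 kg = 6,931 kg (over)
Week 6–Week 10: 65 kg + 934 kg + 196 kg + 993 kg + 445 kg = 2,633 kg (under)
Week 7–Week 11: 934 kg + 196 kg + 993 kg + 445 kg + 1,965 kg = 4,533 kg (over)
Week 8–Week 12: 196 kg + 993 kg + 445 kg + 1,965 kg + 78 kg = 3,677 kg (over)
Week 9–Week 13: 993 kg + 445 kg + 1,965 kg + 78 kg + 4,946 kg = 8,427 kg (over)
Week 10–Week 14: 445 kg + 1,965 kg + 78 kg + 4,946 kg + 1,042 kg = 8,476 kg (over)
8 windows exceed the threshold.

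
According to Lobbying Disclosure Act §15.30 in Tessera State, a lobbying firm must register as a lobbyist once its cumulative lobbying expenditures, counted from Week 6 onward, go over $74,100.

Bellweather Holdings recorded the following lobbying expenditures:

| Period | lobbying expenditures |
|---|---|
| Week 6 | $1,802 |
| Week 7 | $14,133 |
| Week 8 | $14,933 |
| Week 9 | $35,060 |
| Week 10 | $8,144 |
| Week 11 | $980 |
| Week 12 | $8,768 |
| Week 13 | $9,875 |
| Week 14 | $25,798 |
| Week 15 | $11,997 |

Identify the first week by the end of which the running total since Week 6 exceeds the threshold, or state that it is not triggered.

Through Week 6: $1,802
Through Week 7: $15,935
Through Week 8: $30,868
Through Week 9: $65,928
Through Week 10: $74,072
Through Week 11: $75,052 ← exceeds threshold

Week 11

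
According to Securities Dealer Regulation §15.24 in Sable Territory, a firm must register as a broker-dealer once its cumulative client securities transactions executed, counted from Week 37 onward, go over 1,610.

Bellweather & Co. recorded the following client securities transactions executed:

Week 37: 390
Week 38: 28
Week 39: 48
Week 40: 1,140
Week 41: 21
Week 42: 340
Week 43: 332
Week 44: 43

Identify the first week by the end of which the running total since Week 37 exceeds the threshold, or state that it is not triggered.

Through Week 37: 390
Through Week 38: 418
Through Week 39: 466
Through Week 40: 1,606
Through Week 41: 1,627 ← exceeds threshold

Week 41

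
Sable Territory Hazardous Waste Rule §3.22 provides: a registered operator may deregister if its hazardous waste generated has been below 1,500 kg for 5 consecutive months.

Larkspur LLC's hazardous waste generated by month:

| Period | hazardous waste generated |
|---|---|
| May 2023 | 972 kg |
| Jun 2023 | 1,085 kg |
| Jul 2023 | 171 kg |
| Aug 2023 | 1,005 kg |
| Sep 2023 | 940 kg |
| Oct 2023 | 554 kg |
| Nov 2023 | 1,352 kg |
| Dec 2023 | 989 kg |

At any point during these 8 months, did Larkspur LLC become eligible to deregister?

Yes

Months below 1,500 kg: May 2023, Jun 2023, Jul 2023, Aug 2023, Sep 2023, Oct 2023, Nov 2023, Dec 2023.
Longest run of consecutive months below the threshold: 8.
8 ≥ 5, so Larkspur LLC became eligible.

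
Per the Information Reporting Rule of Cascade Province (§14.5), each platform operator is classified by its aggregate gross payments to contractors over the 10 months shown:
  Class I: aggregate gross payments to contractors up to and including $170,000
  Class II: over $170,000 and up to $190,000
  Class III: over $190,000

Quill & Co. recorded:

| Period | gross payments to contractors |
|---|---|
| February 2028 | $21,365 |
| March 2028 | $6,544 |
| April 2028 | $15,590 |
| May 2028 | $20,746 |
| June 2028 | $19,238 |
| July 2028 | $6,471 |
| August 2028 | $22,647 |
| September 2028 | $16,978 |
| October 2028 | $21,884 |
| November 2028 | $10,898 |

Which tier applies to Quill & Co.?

Class I

Aggregate gross payments to contractors: $21,365 + $6,544 + $15,590 + $20,746 + $19,238 + $6,471 + $22,647 + $16,978 + $21,884 + $10,898 = $162,361.
$162,361 ≤ $170,000, so Class I applies.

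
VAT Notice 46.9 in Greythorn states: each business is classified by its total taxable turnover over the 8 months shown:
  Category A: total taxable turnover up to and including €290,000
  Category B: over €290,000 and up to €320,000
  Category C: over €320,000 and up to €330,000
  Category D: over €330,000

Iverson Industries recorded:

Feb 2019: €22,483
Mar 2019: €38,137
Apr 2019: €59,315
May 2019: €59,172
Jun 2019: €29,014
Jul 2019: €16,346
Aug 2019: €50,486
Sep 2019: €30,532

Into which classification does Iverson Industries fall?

Total taxable turnover: €22,483 + €38,137 + €59,315 + €59,172 + €29,014 + €16,346 + €50,486 + €30,532 = €305,485.
€290,000 < €305,485 ≤ €320,000, so Category B applies.

Category B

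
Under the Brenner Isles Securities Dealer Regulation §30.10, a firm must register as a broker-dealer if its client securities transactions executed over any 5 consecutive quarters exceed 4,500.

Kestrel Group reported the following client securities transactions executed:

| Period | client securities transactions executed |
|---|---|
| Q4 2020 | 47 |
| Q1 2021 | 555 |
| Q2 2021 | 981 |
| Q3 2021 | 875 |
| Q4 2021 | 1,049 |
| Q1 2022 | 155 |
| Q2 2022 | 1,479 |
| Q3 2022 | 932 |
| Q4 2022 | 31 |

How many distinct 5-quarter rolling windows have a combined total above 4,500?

1

Q4 2020–Q4 2021: 47 + 555 + 981 + 875 + 1,049 = 3,507 (under)
Q1 2021–Q1 2022: 555 + 981 + 875 + 1,049 + 155 = 3,615 (under)
Q2 2021–Q2 2022: 981 + 875 + 1,049 + 155 + 1,479 = 4,539 (over)
Q3 2021–Q3 2022: 875 + 1,049 + 155 + 1,479 + 932 = 4,490 (under)
Q4 2021–Q4 2022: 1,049 + 155 + 1,479 + 932 + 31 = 3,646 (under)
1 window exceeds the threshold.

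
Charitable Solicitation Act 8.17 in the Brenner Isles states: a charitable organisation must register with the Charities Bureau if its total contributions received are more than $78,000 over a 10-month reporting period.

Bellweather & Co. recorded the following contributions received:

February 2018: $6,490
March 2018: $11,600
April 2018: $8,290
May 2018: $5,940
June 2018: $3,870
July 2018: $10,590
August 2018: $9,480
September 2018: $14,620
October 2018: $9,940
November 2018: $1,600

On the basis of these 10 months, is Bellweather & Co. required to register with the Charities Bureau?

Total contributions received: $6,490 + $11,600 + $8,290 + $5,940 + $3,870 + $10,590 + $9,480 + $14,620 + $9,940 + $1,600 = $82,420.
$82,420 > $78,000, so the threshold is exceeded.

Yes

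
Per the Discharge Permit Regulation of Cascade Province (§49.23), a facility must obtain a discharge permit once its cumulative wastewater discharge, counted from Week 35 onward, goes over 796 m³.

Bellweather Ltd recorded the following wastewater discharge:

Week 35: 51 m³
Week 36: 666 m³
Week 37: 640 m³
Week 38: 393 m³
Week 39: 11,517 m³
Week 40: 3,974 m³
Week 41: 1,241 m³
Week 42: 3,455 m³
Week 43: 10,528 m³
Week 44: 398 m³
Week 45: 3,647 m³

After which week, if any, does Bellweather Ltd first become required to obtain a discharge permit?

Through Week 35: 51 m³
Through Week 36: 717 m³
Through Week 37: 1,357 m³ ← exceeds threshold

Week 37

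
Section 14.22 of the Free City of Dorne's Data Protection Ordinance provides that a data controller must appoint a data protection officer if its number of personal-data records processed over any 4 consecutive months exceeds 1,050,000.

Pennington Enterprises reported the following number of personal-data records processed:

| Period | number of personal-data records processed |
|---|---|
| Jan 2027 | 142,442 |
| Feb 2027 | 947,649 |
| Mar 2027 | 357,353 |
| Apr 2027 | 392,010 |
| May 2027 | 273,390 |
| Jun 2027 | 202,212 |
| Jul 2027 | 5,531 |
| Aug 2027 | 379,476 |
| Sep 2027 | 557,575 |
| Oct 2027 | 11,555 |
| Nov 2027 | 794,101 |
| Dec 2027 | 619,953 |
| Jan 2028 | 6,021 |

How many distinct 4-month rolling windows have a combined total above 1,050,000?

7

Jan 2027–Apr 2027: 142,442 + 947,649 + 357,353 + 392,010 = 1,839,454 (over)
Feb 2027–May 2027: 947,649 + 357,353 + 392,010 + 273,390 = 1,970,402 (over)
Mar 2027–Jun 2027: 357,353 + 392,010 + 273,390 + 202,212 = 1,224,965 (over)
Apr 2027–Jul 2027: 392,010 + 273,390 + 202,212 + 5,531 = 873,143 (under)
May 2027–Aug 2027: 273,390 + 202,212 + 5,531 + 379,476 = 860,609 (under)
Jun 2027–Sep 2027: 202,212 + 5,531 + 379,476 + 557,575 = 1,144,794 (over)
Jul 2027–Oct 2027: 5,531 + 379,476 + 557,575 + 11,555 = 954,137 (under)
Aug 2027–Nov 2027: 379,476 + 557,575 + 11,555 + 794,101 = 1,742,707 (over)
Sep 2027–Dec 2027: 557,575 + 11,555 + 794,101 + 619,953 = 1,983,184 (over)
Oct 2027–Jan 2028: 11,555 + 794,101 + 619,953 + 6,021 = 1,431,630 (over)
7 windows exceed the threshold.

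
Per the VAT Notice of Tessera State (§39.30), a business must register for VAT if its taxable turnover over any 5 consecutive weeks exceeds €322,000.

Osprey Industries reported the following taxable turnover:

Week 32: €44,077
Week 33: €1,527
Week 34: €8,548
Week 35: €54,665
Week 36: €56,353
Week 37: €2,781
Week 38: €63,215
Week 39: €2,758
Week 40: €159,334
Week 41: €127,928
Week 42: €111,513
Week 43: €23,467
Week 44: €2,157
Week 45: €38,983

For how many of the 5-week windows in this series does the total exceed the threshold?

4

Week 32–Week 36: €44,077 + €1,527 + €8,548 + €54,665 + €56,353 = €165,170 (under)
Week 33–Week 37: €1,527 + €8,548 + €54,665 + €56,353 + €2,781 = €123,874 (under)
Week 34–Week 38: €8,548 + €54,665 + €56,353 + €2,781 + €63,215 = €185,562 (under)
Week 35–Week 39: €54,665 + €56,353 + €2,781 + €63,215 + €2,758 = €179,772 (under)
Week 36–Week 40: €56,353 + €2,781 + €63,215 + €2,758 + €159,334 = €284,441 (under)
Week 37–Week 41: €2,781 + €63,215 + €2,758 + €159,334 + €127,928 = €356,016 (over)
Week 38–Week 42: €63,215 + €2,758 + €159,334 + €127,928 + €111,513 = €464,748 (over)
Week 39–Week 43: €2,758 + €159,334 + €127,928 + €111,513 + €23,467 = €425,000 (over)
Week 40–Week 44: €159,334 + €127,928 + €111,513 + €23,467 + €2,157 = €424,399 (over)
Week 41–Week 45: €127,928 + €111,513 + €23,467 + €2,157 + €38,983 = €304,048 (under)
4 windows exceed the threshold.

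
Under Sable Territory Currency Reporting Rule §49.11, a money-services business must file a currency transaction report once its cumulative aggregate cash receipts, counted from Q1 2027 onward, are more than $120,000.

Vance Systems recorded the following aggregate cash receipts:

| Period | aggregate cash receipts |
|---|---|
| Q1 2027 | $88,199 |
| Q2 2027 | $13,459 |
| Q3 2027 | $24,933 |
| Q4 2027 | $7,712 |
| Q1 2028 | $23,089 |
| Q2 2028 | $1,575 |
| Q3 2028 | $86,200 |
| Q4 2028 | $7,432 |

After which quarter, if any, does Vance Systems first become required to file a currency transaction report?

Through Q1 2027: $88,199
Through Q2 2027: $101,658
Through Q3 2027: $126,591 ← exceeds threshold

Q3 2027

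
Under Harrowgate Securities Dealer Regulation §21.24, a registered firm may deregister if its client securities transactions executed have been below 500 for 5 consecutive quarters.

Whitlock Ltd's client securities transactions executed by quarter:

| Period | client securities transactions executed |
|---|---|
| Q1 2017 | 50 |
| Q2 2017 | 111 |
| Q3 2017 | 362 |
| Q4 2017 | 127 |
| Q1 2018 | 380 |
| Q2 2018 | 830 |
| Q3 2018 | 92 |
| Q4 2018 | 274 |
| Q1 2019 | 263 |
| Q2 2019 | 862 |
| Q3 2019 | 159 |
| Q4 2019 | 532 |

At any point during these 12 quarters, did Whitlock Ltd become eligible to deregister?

Quarters below 500: Q1 2017, Q2 2017, Q3 2017, Q4 2017, Q1 2018, Q3 2018, Q4 2018, Q1 2019, Q3 2019.
Longest run of consecutive quarters below the threshold: 5.
5 ≥ 5, so Whitlock Ltd became eligible.

Yes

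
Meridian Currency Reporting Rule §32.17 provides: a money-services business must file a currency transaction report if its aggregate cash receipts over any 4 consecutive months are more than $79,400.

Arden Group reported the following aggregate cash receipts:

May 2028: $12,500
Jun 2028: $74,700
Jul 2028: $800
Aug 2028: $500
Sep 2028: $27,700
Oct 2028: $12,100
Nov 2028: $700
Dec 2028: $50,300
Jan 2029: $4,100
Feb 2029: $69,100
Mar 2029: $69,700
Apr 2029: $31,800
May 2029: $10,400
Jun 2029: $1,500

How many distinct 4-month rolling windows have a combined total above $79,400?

May 2028–Aug 2028: $12,500 + $74,700 + $800 + $500 = $88,500 (over)
Jun 2028–Sep 2028: $74,700 + $800 + $500 + $27,700 = $103,700 (over)
Jul 2028–Oct 2028: $800 + $500 + $27,700 + $12,100 = $41,100 (under)
Aug 2028–Nov 2028: $500 + $27,700 + $12,100 + $700 = $41,000 (under)
Sep 2028–Dec 2028: $27,700 + $12,100 + $700 + $50,300 = $90,800 (over)
Oct 2028–Jan 2029: $12,100 + $700 + $50,300 + $4,100 = $67,200 (under)
Nov 2028–Feb 2029: $700 + $50,300 + $4,100 + $69,100 = $124,200 (over)
Dec 2028–Mar 2029: $50,300 + $4,100 + $69,100 + $69,700 = $193,200 (over)
Jan 2029–Apr 2029: $4,100 + $69,100 + $69,700 + $31,800 = $174,700 (over)
Feb 2029–May 2029: $69,100 + $69,700 + $31,800 + $10,400 = $181,000 (over)
Mar 2029–Jun 2029: $69,700 + $31,800 + $10,400 + $1,500 = $113,400 (over)
8 windows exceed the threshold.

8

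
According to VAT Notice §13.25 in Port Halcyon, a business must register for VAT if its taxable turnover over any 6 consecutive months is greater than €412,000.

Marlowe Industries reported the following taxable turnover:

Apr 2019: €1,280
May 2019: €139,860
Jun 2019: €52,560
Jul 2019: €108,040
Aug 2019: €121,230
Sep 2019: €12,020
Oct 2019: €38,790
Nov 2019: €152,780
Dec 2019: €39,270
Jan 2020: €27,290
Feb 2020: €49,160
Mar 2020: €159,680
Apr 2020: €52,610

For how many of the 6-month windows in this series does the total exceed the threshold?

Apr 2019–Sep 2019: €1,280 + €139,860 + €52,560 + €108,040 + €121,230 + €12,020 = €434,990 (over)
May 2019–Oct 2019: €139,860 + €52,560 + €108,040 + €121,230 + €12,020 + €38,790 = €472,500 (over)
Jun 2019–Nov 2019: €52,560 + €108,040 + €121,230 + €12,020 + €38,790 + €152,780 = €485,420 (over)
Jul 2019–Dec 2019: €108,040 + €121,230 + €12,020 + €38,790 + €152,780 + €39,270 = €472,130 (over)
Aug 2019–Jan 2020: €121,230 + €12,020 + €38,790 + €152,780 + €39,270 + €27,290 = €391,380 (under)
Sep 2019–Feb 2020: €12,020 + €38,790 + €152,780 + €39,270 + €27,290 + €49,160 = €319,310 (under)
Oct 2019–Mar 2020: €38,790 + €152,780 + €39,270 + €27,290 + €49,160 + €159,680 = €466,970 (over)
Nov 2019–Apr 2020: €152,780 + €39,270 + €27,290 + €49,160 + €159,680 + €52,610 = €480,790 (over)
6 windows exceed the threshold.

6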